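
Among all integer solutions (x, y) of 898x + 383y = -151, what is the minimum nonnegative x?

83

gcd(898, 383):
  898 = 2·383 + 132
  383 = 2·132 + 119
  132 = 1·119 + 13
  119 = 9·13 + 2
  13 = 6·2 + 1
  2 = 2·1
so gcd(898, 383) = 1.
1 divides -151, so solutions exist.
Back-substitute for Bézout coefficients:
  1 = 13 - 6·2
  ... = 898·(177) + 383·(-415)
Scale by -151/1 = -151: (x₀, y₀) = (-26727, 62665).
General solution: x = -26727 + 383t, y = 62665 - 898t for integer t.
x ≥ 0: smallest is -26727 mod 383 = 83 (at t = 70), with y = -195.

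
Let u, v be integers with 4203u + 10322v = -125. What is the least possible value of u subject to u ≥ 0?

gcd(10322, 4203) = 1  (10322 = 2·4203 + 1916, 4203 = 2·1916 + 371, 1916 = 5·371 + 61, 371 = 6·61 + 5, 61 = 12·5 + 1, 5 = 5·1).
1 divides -125, so solutions exist.
Back-substituting, 4203·(-2031) + 10322·(827) = 1.
Scale by -125/1 = -125: (u₀, v₀) = (253875, -103375).
General solution: u = 253875 + 10322t, v = -103375 - 4203t for integer t.
u ≥ 0: smallest is 253875 mod 10322 = 6147 (at t = -24), with v = -2503.

6147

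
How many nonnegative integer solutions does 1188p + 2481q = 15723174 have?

16

gcd(2481, 1188) = 3  (2481 = 2×1188 + 105, 1188 = 11×105 + 33, 105 = 3×33 + 6, 33 = 5×6 + 3, 6 = 2×3).
Back-substituting, 1188×(378) + 2481×(-181) = 3.
Scale by 5241058: one solution is (1981119924, -948631498). Reduce p mod 827: (74, 6302).
General: p = 74 + 827t, q = 6302 - 396t.
p ≥ 0 ⇒ t ≥ 0; q ≥ 0 ⇒ t ≤ 15. So t ∈ [0, 15]: 16 solutions.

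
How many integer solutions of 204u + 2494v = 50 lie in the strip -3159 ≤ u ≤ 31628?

28

gcd(2494, 204) = 2.
By Bézout, 204*(379) + 2494*(-31) = 2.
Particular solution: (746, -61).
General solution: u = 746 + 1247t, v = -61 - 102t for integer t.
-3159 ≤ 746 + 1247t ≤ 31628 gives t ∈ [-3, 24], which is 28 values.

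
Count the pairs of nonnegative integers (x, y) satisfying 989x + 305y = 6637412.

gcd(989, 305):
  989 = 3·305 + 74
  305 = 4·74 + 9
  74 = 8·9 + 2
  9 = 4·2 + 1
  2 = 2·1
so gcd(989, 305) = 1.
Back-substitute for Bézout coefficients:
  1 = 9 - 4·2
  ... = 989·(-136) + 305·(441)
Scale by 6637412: one solution is (-902688032, 2927098692). Reduce x mod 305: (33, 21655).
General: x = 33 + 305t, y = 21655 - 989t.
x ≥ 0 ⇒ t ≥ 0; y ≥ 0 ⇒ t ≤ 21. So t ∈ [0, 21]: 22 solutions.

22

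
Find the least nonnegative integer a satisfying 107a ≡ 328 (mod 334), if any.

284

gcd(334, 107):
  334 = 3*107 + 13
  107 = 8*13 + 3
  13 = 4*3 + 1
  3 = 3*1
so gcd(334, 107) = 1.
1 divides 328, so solutions exist.
Back-substitute for Bézout coefficients:
  1 = 13 - 4*3
  ... = 107*(-103) + 334*(33)
So 107*(-103) ≡ 1 (mod 334); multiply by 328: a ≡ -33784 (mod 334).
Smallest nonnegative: a = -33784 mod 334 = 284.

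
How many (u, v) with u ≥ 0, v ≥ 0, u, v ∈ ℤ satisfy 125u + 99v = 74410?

6

gcd(125, 99) = 1  (125 = 1*99 + 26, 99 = 3*26 + 21, 26 = 1*21 + 5, 21 = 4*5 + 1, 5 = 5*1).
Back-substituting, 125*(-19) + 99*(24) = 1.
Scale by 74410: one solution is (-1413790, 1785840). Reduce u mod 99: (29, 715).
General: u = 29 + 99t, v = 715 - 125t.
u ≥ 0 ⇒ t ≥ 0; v ≥ 0 ⇒ t ≤ 5. So t ∈ [0, 5]: 6 solutions.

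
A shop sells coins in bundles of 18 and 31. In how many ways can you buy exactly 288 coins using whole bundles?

Need nonnegative integers with 18j + 31k = 288.
gcd(18, 31) = 1, and 18·(-12) + 31·(7) = 1.
So (j₀, k₀) = (-3456, 2016); general j = -3456 + 31t, k = 2016 - 18t.
j ≥ 0 ⇒ t ≥ 112; k ≥ 0 ⇒ t ≤ 112. That's 1 value of t.

1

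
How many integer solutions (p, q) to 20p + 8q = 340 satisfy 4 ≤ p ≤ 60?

gcd(20, 8) = 4  (20 = 2*8 + 4, 8 = 2*4).
Back-substituting, 20*(1) + 8*(-2) = 4.
Scale by 85: particular solution (85, -170); reduce p mod 2: (1, 40).
General solution: p = 1 + 2t, q = 40 - 5t for integer t.
4 ≤ 1 + 2t ≤ 60 gives t ∈ [2, 29], which is 28 values.

28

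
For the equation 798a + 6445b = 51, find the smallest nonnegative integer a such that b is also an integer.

6227

gcd(6445, 798) = 1  (6445 = 8×798 + 61, 798 = 13×61 + 5, 61 = 12×5 + 1, 5 = 5×1).
1 divides 51, so solutions exist.
Back-substituting, 798×(-1268) + 6445×(157) = 1.
Scale by 51/1 = 51: (a₀, b₀) = (-64668, 8007).
General solution: a = -64668 + 6445t, b = 8007 - 798t for integer t.
a ≥ 0: smallest is -64668 mod 6445 = 6227 (at t = 11), with b = -771.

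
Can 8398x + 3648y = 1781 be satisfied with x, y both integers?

no

gcd(8398, 3648) = 38  (8398 = 2×3648 + 1102, 3648 = 3×1102 + 342, 1102 = 3×342 + 76, 342 = 4×76 + 38, 76 = 2×38).
38 does not divide 1781 (remainder 33), so no integer solutions.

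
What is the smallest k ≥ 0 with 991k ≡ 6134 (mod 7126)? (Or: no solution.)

gcd(7126, 991) = 1  (7126 = 7*991 + 189, 991 = 5*189 + 46, 189 = 4*46 + 5, 46 = 9*5 + 1, 5 = 5*1).
1 divides 6134, so solutions exist.
Back-substituting, 991*(1395) + 7126*(-194) = 1.
So 991*(1395) ≡ 1 (mod 7126); multiply by 6134: k ≡ 8556930 (mod 7126).
Smallest nonnegative: k = 8556930 mod 7126 = 5730.

5730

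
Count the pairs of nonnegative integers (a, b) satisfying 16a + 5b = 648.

gcd(16, 5):
  16 = 3×5 + 1
  5 = 5×1
so gcd(16, 5) = 1.
Back-substitute for Bézout coefficients:
  1 = 16 - 3×5
  ... = 16×(1) + 5×(-3)
Scale by 648: one solution is (648, -1944). Reduce a mod 5: (3, 120).
General: a = 3 + 5t, b = 120 - 16t.
a ≥ 0 ⇒ t ≥ 0; b ≥ 0 ⇒ t ≤ 7. So t ∈ [0, 7]: 8 solutions.

8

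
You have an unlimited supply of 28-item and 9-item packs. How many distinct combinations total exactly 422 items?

Need nonnegative integers with 28j + 9k = 422.
gcd(28, 9) = 1, and 28·(1) + 9·(-3) = 1.
So (j₀, k₀) = (422, -1266); general j = 422 + 9t, k = -1266 - 28t.
j ≥ 0 ⇒ t ≥ -46; k ≥ 0 ⇒ t ≤ -46. That's 1 value of t.

1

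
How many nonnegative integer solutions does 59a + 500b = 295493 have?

10

gcd(500, 59) = 1.
By Bézout, 59*(-161) + 500*(19) = 1.
One solution: (127, 576).
General: a = 127 + 500t, b = 576 - 59t.
a ≥ 0 ⇒ t ≥ 0; b ≥ 0 ⇒ t ≤ 9. So t ∈ [0, 9]: 10 solutions.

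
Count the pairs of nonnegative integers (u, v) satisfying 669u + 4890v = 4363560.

gcd(4890, 669) = 3  (4890 = 7·669 + 207, 669 = 3·207 + 48, 207 = 4·48 + 15, 48 = 3·15 + 3, 15 = 5·3).
Back-substituting, 669·(307) + 4890·(-42) = 3.
Scale by 1454520: one solution is (446537640, -61089840). Reduce u mod 1630: (770, 787).
General: u = 770 + 1630t, v = 787 - 223t.
u ≥ 0 ⇒ t ≥ 0; v ≥ 0 ⇒ t ≤ 3. So t ∈ [0, 3]: 4 solutions.

4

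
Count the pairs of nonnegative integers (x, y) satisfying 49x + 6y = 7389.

gcd(49, 6):
  49 = 8·6 + 1
  6 = 6·1
so gcd(49, 6) = 1.
Back-substitute for Bézout coefficients:
  1 = 49 - 8·6
  ... = 49·(1) + 6·(-8)
Scale by 7389: one solution is (7389, -59112). Reduce x mod 6: (3, 1207).
General: x = 3 + 6t, y = 1207 - 49t.
x ≥ 0 ⇒ t ≥ 0; y ≥ 0 ⇒ t ≤ 24. So t ∈ [0, 24]: 25 solutions.

25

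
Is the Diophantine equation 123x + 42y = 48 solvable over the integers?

yes

gcd(123, 42):
  123 = 2·42 + 39
  42 = 1·39 + 3
  39 = 13·3
so gcd(123, 42) = 3.
3 divides 48, so integer solutions exist.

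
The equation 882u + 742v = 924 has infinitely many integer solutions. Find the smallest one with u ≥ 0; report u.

49

gcd(882, 742) = 14.
14 divides 924, so solutions exist.
By Bézout, 882*(16) + 742*(-19) = 14.
Scale by 924/14 = 66: (u₀, v₀) = (1056, -1254).
General solution: u = 1056 + 53t, v = -1254 - 63t for integer t.
u ≥ 0: smallest is 1056 mod 53 = 49 (at t = -19), with v = -57.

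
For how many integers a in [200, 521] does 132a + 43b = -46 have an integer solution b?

8

gcd(132, 43) = 1  (132 = 3×43 + 3, 43 = 14×3 + 1, 3 = 3×1).
Back-substituting, 132×(-14) + 43×(43) = 1.
Scale by -46: particular solution (644, -1978); reduce a mod 43: (42, -130).
General solution: a = 42 + 43t, b = -130 - 132t for integer t.
200 ≤ 42 + 43t ≤ 521 gives t ∈ [4, 11], which is 8 values.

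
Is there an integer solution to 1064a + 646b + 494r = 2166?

yes

gcd(1064, 646):
  1064 = 1×646 + 418
  646 = 1×418 + 228
  418 = 1×228 + 190
  228 = 1×190 + 38
  190 = 5×38
so gcd(1064, 646) = 38.
gcd(38, 494) = 38.
38 divides 2166, so integer solutions exist.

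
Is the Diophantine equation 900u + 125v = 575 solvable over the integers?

gcd(900, 125) = 25  (900 = 7*125 + 25, 125 = 5*25).
25 divides 575, so integer solutions exist.

yes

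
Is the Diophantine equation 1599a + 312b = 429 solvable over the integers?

gcd(1599, 312) = 39.
39 divides 429, so integer solutions exist.

yes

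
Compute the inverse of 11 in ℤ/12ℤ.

gcd(12, 11) = 1.
By Bézout, 11×(-1) + 12×(1) = 1.
So 11×-1 ≡ 1 (mod 12), and -1 mod 12 = 11.

11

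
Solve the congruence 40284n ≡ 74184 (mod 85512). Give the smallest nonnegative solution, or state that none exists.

6162

gcd(85512, 40284):
  85512 = 2·40284 + 4944
  40284 = 8·4944 + 732
  4944 = 6·732 + 552
  732 = 1·552 + 180
  552 = 3·180 + 12
  180 = 15·12
so gcd(85512, 40284) = 12.
12 divides 74184, so solutions exist.
Back-substitute for Bézout coefficients:
  12 = 552 - 3·180
  ... = 40284·(-467) + 85512·(220)
So 40284·(-467) ≡ 12 (mod 85512); multiply by 6182: n ≡ -2886994 (mod 7126).
Smallest nonnegative: n = -2886994 mod 7126 = 6162.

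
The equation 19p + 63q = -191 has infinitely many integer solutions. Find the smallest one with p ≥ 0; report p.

gcd(63, 19):
  63 = 3×19 + 6
  19 = 3×6 + 1
  6 = 6×1
so gcd(63, 19) = 1.
1 divides -191, so solutions exist.
Back-substitute for Bézout coefficients:
  1 = 19 - 3×6
  ... = 19×(10) + 63×(-3)
Scale by -191/1 = -191: (p₀, q₀) = (-1910, 573).
General solution: p = -1910 + 63t, q = 573 - 19t for integer t.
p ≥ 0: smallest is -1910 mod 63 = 43 (at t = 31), with q = -16.

43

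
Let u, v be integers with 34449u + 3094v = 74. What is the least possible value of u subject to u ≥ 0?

30

gcd(34449, 3094):
  34449 = 11×3094 + 415
  3094 = 7×415 + 189
  415 = 2×189 + 37
  189 = 5×37 + 4
  37 = 9×4 + 1
  4 = 4×1
so gcd(34449, 3094) = 1.
1 divides 74, so solutions exist.
Back-substitute for Bézout coefficients:
  1 = 37 - 9×4
  ... = 34449×(753) + 3094×(-8384)
Scale by 74/1 = 74: (u₀, v₀) = (55722, -620416).
General solution: u = 55722 + 3094t, v = -620416 - 34449t for integer t.
u ≥ 0: smallest is 55722 mod 3094 = 30 (at t = -18), with v = -334.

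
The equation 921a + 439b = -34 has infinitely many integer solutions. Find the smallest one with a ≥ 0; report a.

gcd(921, 439):
  921 = 2*439 + 43
  439 = 10*43 + 9
  43 = 4*9 + 7
  9 = 1*7 + 2
  7 = 3*2 + 1
  2 = 2*1
so gcd(921, 439) = 1.
1 divides -34, so solutions exist.
Back-substitute for Bézout coefficients:
  1 = 7 - 3*2
  ... = 921*(194) + 439*(-407)
Scale by -34/1 = -34: (a₀, b₀) = (-6596, 13838).
General solution: a = -6596 + 439t, b = 13838 - 921t for integer t.
a ≥ 0: smallest is -6596 mod 439 = 428 (at t = 16), with b = -898.

428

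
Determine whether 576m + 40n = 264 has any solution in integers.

yes

gcd(576, 40) = 8.
8 divides 264, so integer solutions exist.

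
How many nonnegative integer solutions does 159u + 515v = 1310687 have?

16

gcd(515, 159) = 1  (515 = 3·159 + 38, 159 = 4·38 + 7, 38 = 5·7 + 3, 7 = 2·3 + 1, 3 = 3·1).
Back-substituting, 159·(149) + 515·(-46) = 1.
Scale by 1310687: one solution is (195292363, -60291602). Reduce u mod 515: (243, 2470).
General: u = 243 + 515t, v = 2470 - 159t.
u ≥ 0 ⇒ t ≥ 0; v ≥ 0 ⇒ t ≤ 15. So t ∈ [0, 15]: 16 solutions.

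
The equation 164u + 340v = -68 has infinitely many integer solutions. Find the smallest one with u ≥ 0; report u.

gcd(340, 164):
  340 = 2·164 + 12
  164 = 13·12 + 8
  12 = 1·8 + 4
  8 = 2·4
so gcd(340, 164) = 4.
4 divides -68, so solutions exist.
Back-substitute for Bézout coefficients:
  4 = 12 - 1·8
  ... = 164·(-29) + 340·(14)
Scale by -68/4 = -17: (u₀, v₀) = (493, -238).
General solution: u = 493 + 85t, v = -238 - 41t for integer t.
u ≥ 0: smallest is 493 mod 85 = 68 (at t = -5), with v = -33.

68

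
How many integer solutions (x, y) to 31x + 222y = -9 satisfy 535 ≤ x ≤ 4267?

gcd(222, 31) = 1  (222 = 7×31 + 5, 31 = 6×5 + 1, 5 = 5×1).
Back-substituting, 31×(43) + 222×(-6) = 1.
Scale by -9: particular solution (-387, 54); reduce x mod 222: (57, -8).
General solution: x = 57 + 222t, y = -8 - 31t for integer t.
535 ≤ 57 + 222t ≤ 4267 gives t ∈ [3, 18], which is 16 values.

16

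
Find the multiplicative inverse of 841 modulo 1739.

122

gcd(1739, 841) = 1  (1739 = 2·841 + 57, 841 = 14·57 + 43, 57 = 1·43 + 14, 43 = 3·14 + 1, 14 = 14·1).
Back-substituting, 841·(122) + 1739·(-59) = 1.
So 841·122 ≡ 1 (mod 1739), and 122 mod 1739 = 122.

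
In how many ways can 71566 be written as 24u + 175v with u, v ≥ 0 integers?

17

gcd(175, 24) = 1.
By Bézout, 24·(-51) + 175·(7) = 1.
One solution: (109, 394).
General: u = 109 + 175t, v = 394 - 24t.
u ≥ 0 ⇒ t ≥ 0; v ≥ 0 ⇒ t ≤ 16. So t ∈ [0, 16]: 17 solutions.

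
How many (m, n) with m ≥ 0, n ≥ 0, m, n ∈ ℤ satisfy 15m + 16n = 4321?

gcd(16, 15) = 1.
By Bézout, 15×(-1) + 16×(1) = 1.
One solution: (15, 256).
General: m = 15 + 16t, n = 256 - 15t.
m ≥ 0 ⇒ t ≥ 0; n ≥ 0 ⇒ t ≤ 17. So t ∈ [0, 17]: 18 solutions.

18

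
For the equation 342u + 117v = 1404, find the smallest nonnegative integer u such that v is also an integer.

gcd(342, 117) = 9.
9 divides 1404, so solutions exist.
By Bézout, 342*(-1) + 117*(3) = 9.
Scale by 1404/9 = 156: (u₀, v₀) = (-156, 468).
General solution: u = -156 + 13t, v = 468 - 38t for integer t.
u ≥ 0: smallest is -156 mod 13 = 0 (at t = 12), with v = 12.

0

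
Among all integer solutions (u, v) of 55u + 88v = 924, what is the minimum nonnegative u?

gcd(88, 55):
  88 = 1*55 + 33
  55 = 1*33 + 22
  33 = 1*22 + 11
  22 = 2*11
so gcd(88, 55) = 11.
11 divides 924, so solutions exist.
Back-substitute for Bézout coefficients:
  11 = 33 - 1*22
  ... = 55*(-3) + 88*(2)
Scale by 924/11 = 84: (u₀, v₀) = (-252, 168).
General solution: u = -252 + 8t, v = 168 - 5t for integer t.
u ≥ 0: smallest is -252 mod 8 = 4 (at t = 32), with v = 8.

4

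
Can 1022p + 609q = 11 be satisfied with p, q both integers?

gcd(1022, 609) = 7  (1022 = 1*609 + 413, 609 = 1*413 + 196, 413 = 2*196 + 21, 196 = 9*21 + 7, 21 = 3*7).
7 does not divide 11 (remainder 4), so no integer solutions.

no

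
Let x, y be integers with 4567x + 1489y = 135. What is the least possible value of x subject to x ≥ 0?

1267

gcd(4567, 1489) = 1.
1 divides 135, so solutions exist.
By Bézout, 4567*(-134) + 1489*(411) = 1.
Scale by 135/1 = 135: (x₀, y₀) = (-18090, 55485).
General solution: x = -18090 + 1489t, y = 55485 - 4567t for integer t.
x ≥ 0: smallest is -18090 mod 1489 = 1267 (at t = 13), with y = -3886.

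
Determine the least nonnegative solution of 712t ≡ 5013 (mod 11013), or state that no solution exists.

8406

gcd(11013, 712):
  11013 = 15·712 + 333
  712 = 2·333 + 46
  333 = 7·46 + 11
  46 = 4·11 + 2
  11 = 5·2 + 1
  2 = 2·1
so gcd(11013, 712) = 1.
1 divides 5013, so solutions exist.
Back-substitute for Bézout coefficients:
  1 = 11 - 5·2
  ... = 712·(-5027) + 11013·(325)
So 712·(-5027) ≡ 1 (mod 11013); multiply by 5013: t ≡ -25200351 (mod 11013).
Smallest nonnegative: t = -25200351 mod 11013 = 8406.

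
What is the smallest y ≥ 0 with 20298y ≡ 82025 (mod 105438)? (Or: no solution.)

gcd(105438, 20298):
  105438 = 5*20298 + 3948
  20298 = 5*3948 + 558
  3948 = 7*558 + 42
  558 = 13*42 + 12
  42 = 3*12 + 6
  12 = 2*6
so gcd(105438, 20298) = 6.
6 does not divide 82025, so the congruence has no solution.

no solution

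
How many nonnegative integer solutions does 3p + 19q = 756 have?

14

gcd(19, 3) = 1.
By Bézout, 3*(-6) + 19*(1) = 1.
One solution: (5, 39).
General: p = 5 + 19t, q = 39 - 3t.
p ≥ 0 ⇒ t ≥ 0; q ≥ 0 ⇒ t ≤ 13. So t ∈ [0, 13]: 14 solutions.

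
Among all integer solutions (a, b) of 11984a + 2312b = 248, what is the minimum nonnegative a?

gcd(11984, 2312):
  11984 = 5·2312 + 424
  2312 = 5·424 + 192
  424 = 2·192 + 40
  192 = 4·40 + 32
  40 = 1·32 + 8
  32 = 4·8
so gcd(11984, 2312) = 8.
8 divides 248, so solutions exist.
Back-substitute for Bézout coefficients:
  8 = 40 - 1·32
  ... = 11984·(60) + 2312·(-311)
Scale by 248/8 = 31: (a₀, b₀) = (1860, -9641).
General solution: a = 1860 + 289t, b = -9641 - 1498t for integer t.
a ≥ 0: smallest is 1860 mod 289 = 126 (at t = -6), with b = -653.

126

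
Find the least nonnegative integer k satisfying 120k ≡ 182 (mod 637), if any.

182

gcd(637, 120) = 1  (637 = 5*120 + 37, 120 = 3*37 + 9, 37 = 4*9 + 1, 9 = 9*1).
1 divides 182, so solutions exist.
Back-substituting, 120*(-69) + 637*(13) = 1.
So 120*(-69) ≡ 1 (mod 637); multiply by 182: k ≡ -12558 (mod 637).
Smallest nonnegative: k = -12558 mod 637 = 182.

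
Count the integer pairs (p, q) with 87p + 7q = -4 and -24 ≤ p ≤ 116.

gcd(87, 7):
  87 = 12*7 + 3
  7 = 2*3 + 1
  3 = 3*1
so gcd(87, 7) = 1.
Back-substitute for Bézout coefficients:
  1 = 7 - 2*3
  ... = 87*(-2) + 7*(25)
Scale by -4: particular solution (8, -100); reduce p mod 7: (1, -13).
General solution: p = 1 + 7t, q = -13 - 87t for integer t.
-24 ≤ 1 + 7t ≤ 116 gives t ∈ [-3, 16], which is 20 values.

20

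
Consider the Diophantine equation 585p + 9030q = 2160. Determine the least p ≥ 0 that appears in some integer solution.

gcd(9030, 585):
  9030 = 15*585 + 255
  585 = 2*255 + 75
  255 = 3*75 + 30
  75 = 2*30 + 15
  30 = 2*15
so gcd(9030, 585) = 15.
15 divides 2160, so solutions exist.
Back-substitute for Bézout coefficients:
  15 = 75 - 2*30
  ... = 585*(247) + 9030*(-16)
Scale by 2160/15 = 144: (p₀, q₀) = (35568, -2304).
General solution: p = 35568 + 602t, q = -2304 - 39t for integer t.
p ≥ 0: smallest is 35568 mod 602 = 50 (at t = -59), with q = -3.

50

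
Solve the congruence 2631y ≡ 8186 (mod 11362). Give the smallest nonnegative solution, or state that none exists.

3920

gcd(11362, 2631) = 1  (11362 = 4·2631 + 838, 2631 = 3·838 + 117, 838 = 7·117 + 19, 117 = 6·19 + 3, 19 = 6·3 + 1, 3 = 3·1).
1 divides 8186, so solutions exist.
Back-substituting, 2631·(-3593) + 11362·(832) = 1.
So 2631·(-3593) ≡ 1 (mod 11362); multiply by 8186: y ≡ -29412298 (mod 11362).
Smallest nonnegative: y = -29412298 mod 11362 = 3920.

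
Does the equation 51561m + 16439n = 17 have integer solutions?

gcd(51561, 16439) = 17  (51561 = 3*16439 + 2244, 16439 = 7*2244 + 731, 2244 = 3*731 + 51, 731 = 14*51 + 17, 51 = 3*17).
17 divides 17, so integer solutions exist.

yes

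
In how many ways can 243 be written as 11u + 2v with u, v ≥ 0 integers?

11

gcd(11, 2) = 1.
By Bézout, 11·(1) + 2·(-5) = 1.
One solution: (1, 116).
General: u = 1 + 2t, v = 116 - 11t.
u ≥ 0 ⇒ t ≥ 0; v ≥ 0 ⇒ t ≤ 10. So t ∈ [0, 10]: 11 solutions.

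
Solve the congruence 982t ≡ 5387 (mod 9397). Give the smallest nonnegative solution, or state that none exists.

gcd(9397, 982) = 1  (9397 = 9*982 + 559, 982 = 1*559 + 423, 559 = 1*423 + 136, 423 = 3*136 + 15, 136 = 9*15 + 1, 15 = 15*1).
1 divides 5387, so solutions exist.
Back-substituting, 982*(-622) + 9397*(65) = 1.
So 982*(-622) ≡ 1 (mod 9397); multiply by 5387: t ≡ -3350714 (mod 9397).
Smallest nonnegative: t = -3350714 mod 9397 = 4015.

4015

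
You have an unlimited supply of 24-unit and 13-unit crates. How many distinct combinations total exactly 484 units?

2

Need nonnegative integers with 24j + 13k = 484.
gcd(24, 13) = 1, and 24·(6) + 13·(-11) = 1.
So (j₀, k₀) = (2904, -5324); general j = 2904 + 13t, k = -5324 - 24t.
j ≥ 0 ⇒ t ≥ -223; k ≥ 0 ⇒ t ≤ -222. That's 2 values of t.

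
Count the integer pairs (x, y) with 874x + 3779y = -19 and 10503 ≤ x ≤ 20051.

2

gcd(3779, 874):
  3779 = 4×874 + 283
  874 = 3×283 + 25
  283 = 11×25 + 8
  25 = 3×8 + 1
  8 = 8×1
so gcd(3779, 874) = 1.
Back-substitute for Bézout coefficients:
  1 = 25 - 3×8
  ... = 874×(454) + 3779×(-105)
Scale by -19: particular solution (-8626, 1995); reduce x mod 3779: (2711, -627).
General solution: x = 2711 + 3779t, y = -627 - 874t for integer t.
10503 ≤ 2711 + 3779t ≤ 20051 gives t ∈ [3, 4], which is 2 values.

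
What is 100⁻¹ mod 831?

241

gcd(831, 100) = 1  (831 = 8·100 + 31, 100 = 3·31 + 7, 31 = 4·7 + 3, 7 = 2·3 + 1, 3 = 3·1).
Back-substituting, 100·(241) + 831·(-29) = 1.
So 100·241 ≡ 1 (mod 831), and 241 mod 831 = 241.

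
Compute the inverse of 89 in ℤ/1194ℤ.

161

gcd(1194, 89):
  1194 = 13*89 + 37
  89 = 2*37 + 15
  37 = 2*15 + 7
  15 = 2*7 + 1
  7 = 7*1
so gcd(1194, 89) = 1.
Back-substitute for Bézout coefficients:
  1 = 15 - 2*7
  ... = 89*(161) + 1194*(-12)
So 89*161 ≡ 1 (mod 1194), and 161 mod 1194 = 161.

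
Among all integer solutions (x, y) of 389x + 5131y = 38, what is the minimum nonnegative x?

gcd(5131, 389):
  5131 = 13×389 + 74
  389 = 5×74 + 19
  74 = 3×19 + 17
  19 = 1×17 + 2
  17 = 8×2 + 1
  2 = 2×1
so gcd(5131, 389) = 1.
1 divides 38, so solutions exist.
Back-substitute for Bézout coefficients:
  1 = 17 - 8×2
  ... = 389×(-2427) + 5131×(184)
Scale by 38/1 = 38: (x₀, y₀) = (-92226, 6992).
General solution: x = -92226 + 5131t, y = 6992 - 389t for integer t.
x ≥ 0: smallest is -92226 mod 5131 = 132 (at t = 18), with y = -10.

132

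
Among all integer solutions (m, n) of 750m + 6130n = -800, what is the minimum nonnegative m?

gcd(6130, 750):
  6130 = 8·750 + 130
  750 = 5·130 + 100
  130 = 1·100 + 30
  100 = 3·30 + 10
  30 = 3·10
so gcd(6130, 750) = 10.
10 divides -800, so solutions exist.
Back-substitute for Bézout coefficients:
  10 = 100 - 3·30
  ... = 750·(188) + 6130·(-23)
Scale by -800/10 = -80: (m₀, n₀) = (-15040, 1840).
General solution: m = -15040 + 613t, n = 1840 - 75t for integer t.
m ≥ 0: smallest is -15040 mod 613 = 285 (at t = 25), with n = -35.

285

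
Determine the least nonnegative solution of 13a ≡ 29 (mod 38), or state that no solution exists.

gcd(38, 13):
  38 = 2×13 + 12
  13 = 1×12 + 1
  12 = 12×1
so gcd(38, 13) = 1.
1 divides 29, so solutions exist.
Back-substitute for Bézout coefficients:
  1 = 13 - 1×12
  ... = 13×(3) + 38×(-1)
So 13×(3) ≡ 1 (mod 38); multiply by 29: a ≡ 87 (mod 38).
Smallest nonnegative: a = 87 mod 38 = 11.

11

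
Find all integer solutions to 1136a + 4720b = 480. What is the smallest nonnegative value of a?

150

gcd(4720, 1136) = 16.
16 divides 480, so solutions exist.
By Bézout, 1136×(-54) + 4720×(13) = 16.
Scale by 480/16 = 30: (a₀, b₀) = (-1620, 390).
General solution: a = -1620 + 295t, b = 390 - 71t for integer t.
a ≥ 0: smallest is -1620 mod 295 = 150 (at t = 6), with b = -36.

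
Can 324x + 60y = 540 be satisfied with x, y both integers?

yes

gcd(324, 60) = 12  (324 = 5*60 + 24, 60 = 2*24 + 12, 24 = 2*12).
12 divides 540, so integer solutions exist.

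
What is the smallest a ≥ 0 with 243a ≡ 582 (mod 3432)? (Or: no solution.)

gcd(3432, 243):
  3432 = 14·243 + 30
  243 = 8·30 + 3
  30 = 10·3
so gcd(3432, 243) = 3.
3 divides 582, so solutions exist.
Back-substitute for Bézout coefficients:
  3 = 243 - 8·30
  ... = 243·(113) + 3432·(-8)
So 243·(113) ≡ 3 (mod 3432); multiply by 194: a ≡ 21922 (mod 1144).
Smallest nonnegative: a = 21922 mod 1144 = 186.

186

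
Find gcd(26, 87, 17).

gcd(87, 26):
  87 = 3·26 + 9
  26 = 2·9 + 8
  9 = 1·8 + 1
  8 = 8·1
so gcd(87, 26) = 1.
gcd(1, 17) = 1.

1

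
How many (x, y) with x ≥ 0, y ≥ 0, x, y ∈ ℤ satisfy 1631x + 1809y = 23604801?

8

gcd(1809, 1631):
  1809 = 1×1631 + 178
  1631 = 9×178 + 29
  178 = 6×29 + 4
  29 = 7×4 + 1
  4 = 4×1
so gcd(1809, 1631) = 1.
Back-substitute for Bézout coefficients:
  1 = 29 - 7×4
  ... = 1631×(437) + 1809×(-394)
Scale by 23604801: one solution is (10315298037, -9300291594). Reduce x mod 1809: (147, 12916).
General: x = 147 + 1809t, y = 12916 - 1631t.
x ≥ 0 ⇒ t ≥ 0; y ≥ 0 ⇒ t ≤ 7. So t ∈ [0, 7]: 8 solutions.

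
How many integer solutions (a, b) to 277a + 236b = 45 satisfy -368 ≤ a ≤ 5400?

25

gcd(277, 236) = 1  (277 = 1×236 + 41, 236 = 5×41 + 31, 41 = 1×31 + 10, 31 = 3×10 + 1, 10 = 10×1).
Back-substituting, 277×(-23) + 236×(27) = 1.
Scale by 45: particular solution (-1035, 1215); reduce a mod 236: (145, -170).
General solution: a = 145 + 236t, b = -170 - 277t for integer t.
-368 ≤ 145 + 236t ≤ 5400 gives t ∈ [-2, 22], which is 25 values.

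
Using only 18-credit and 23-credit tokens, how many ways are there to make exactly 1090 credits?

Need nonnegative integers with 18j + 23k = 1090.
gcd(18, 23) = 1, and 18·(9) + 23·(-7) = 1.
So (j₀, k₀) = (9810, -7630); general j = 9810 + 23t, k = -7630 - 18t.
j ≥ 0 ⇒ t ≥ -426; k ≥ 0 ⇒ t ≤ -424. That's 3 values of t.

3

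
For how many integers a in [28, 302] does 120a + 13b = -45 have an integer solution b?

gcd(120, 13) = 1.
By Bézout, 120*(-4) + 13*(37) = 1.
Particular solution: (11, -105).
General solution: a = 11 + 13t, b = -105 - 120t for integer t.
28 ≤ 11 + 13t ≤ 302 gives t ∈ [2, 22], which is 21 values.

21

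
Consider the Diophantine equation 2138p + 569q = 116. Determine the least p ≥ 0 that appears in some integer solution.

gcd(2138, 569) = 1.
1 divides 116, so solutions exist.
By Bézout, 2138×(268) + 569×(-1007) = 1.
Scale by 116/1 = 116: (p₀, q₀) = (31088, -116812).
General solution: p = 31088 + 569t, q = -116812 - 2138t for integer t.
p ≥ 0: smallest is 31088 mod 569 = 362 (at t = -54), with q = -1360.

362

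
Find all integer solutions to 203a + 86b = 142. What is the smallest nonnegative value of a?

24

gcd(203, 86) = 1.
1 divides 142, so solutions exist.
By Bézout, 203*(25) + 86*(-59) = 1.
Scale by 142/1 = 142: (a₀, b₀) = (3550, -8378).
General solution: a = 3550 + 86t, b = -8378 - 203t for integer t.
a ≥ 0: smallest is 3550 mod 86 = 24 (at t = -41), with b = -55.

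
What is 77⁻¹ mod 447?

209

gcd(447, 77) = 1  (447 = 5·77 + 62, 77 = 1·62 + 15, 62 = 4·15 + 2, 15 = 7·2 + 1, 2 = 2·1).
Back-substituting, 77·(209) + 447·(-36) = 1.
So 77·209 ≡ 1 (mod 447), and 209 mod 447 = 209.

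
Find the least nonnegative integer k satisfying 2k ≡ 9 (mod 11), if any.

10

gcd(11, 2) = 1.
1 divides 9, so solutions exist.
By Bézout, 2*(-5) + 11*(1) = 1.
So 2*(-5) ≡ 1 (mod 11); multiply by 9: k ≡ -45 (mod 11).
Smallest nonnegative: k = -45 mod 11 = 10.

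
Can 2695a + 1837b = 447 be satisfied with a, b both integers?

no

gcd(2695, 1837) = 11  (2695 = 1*1837 + 858, 1837 = 2*858 + 121, 858 = 7*121 + 11, 121 = 11*11).
11 does not divide 447 (remainder 7), so no integer solutions.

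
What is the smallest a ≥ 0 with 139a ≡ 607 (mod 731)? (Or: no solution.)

gcd(731, 139) = 1  (731 = 5×139 + 36, 139 = 3×36 + 31, 36 = 1×31 + 5, 31 = 6×5 + 1, 5 = 5×1).
1 divides 607, so solutions exist.
Back-substituting, 139×(142) + 731×(-27) = 1.
So 139×(142) ≡ 1 (mod 731); multiply by 607: a ≡ 86194 (mod 731).
Smallest nonnegative: a = 86194 mod 731 = 667.

667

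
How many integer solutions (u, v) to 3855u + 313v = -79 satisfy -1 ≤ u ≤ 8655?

gcd(3855, 313):
  3855 = 12×313 + 99
  313 = 3×99 + 16
  99 = 6×16 + 3
  16 = 5×3 + 1
  3 = 3×1
so gcd(3855, 313) = 1.
Back-substitute for Bézout coefficients:
  1 = 16 - 5×3
  ... = 3855×(-98) + 313×(1207)
Scale by -79: particular solution (7742, -95353); reduce u mod 313: (230, -2833).
General solution: u = 230 + 313t, v = -2833 - 3855t for integer t.
-1 ≤ 230 + 313t ≤ 8655 gives t ∈ [0, 26], which is 27 values.

27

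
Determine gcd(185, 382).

1

gcd(382, 185) = 1  (382 = 2×185 + 12, 185 = 15×12 + 5, 12 = 2×5 + 2, 5 = 2×2 + 1, 2 = 2×1).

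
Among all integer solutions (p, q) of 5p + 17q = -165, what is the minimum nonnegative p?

gcd(17, 5) = 1.
1 divides -165, so solutions exist.
By Bézout, 5×(7) + 17×(-2) = 1.
Scale by -165/1 = -165: (p₀, q₀) = (-1155, 330).
General solution: p = -1155 + 17t, q = 330 - 5t for integer t.
p ≥ 0: smallest is -1155 mod 17 = 1 (at t = 68), with q = -10.

1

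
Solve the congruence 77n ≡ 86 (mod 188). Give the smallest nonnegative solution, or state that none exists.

6

gcd(188, 77):
  188 = 2*77 + 34
  77 = 2*34 + 9
  34 = 3*9 + 7
  9 = 1*7 + 2
  7 = 3*2 + 1
  2 = 2*1
so gcd(188, 77) = 1.
1 divides 86, so solutions exist.
Back-substitute for Bézout coefficients:
  1 = 7 - 3*2
  ... = 77*(-83) + 188*(34)
So 77*(-83) ≡ 1 (mod 188); multiply by 86: n ≡ -7138 (mod 188).
Smallest nonnegative: n = -7138 mod 188 = 6.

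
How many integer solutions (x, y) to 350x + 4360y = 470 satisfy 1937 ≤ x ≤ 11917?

23

gcd(4360, 350):
  4360 = 12*350 + 160
  350 = 2*160 + 30
  160 = 5*30 + 10
  30 = 3*10
so gcd(4360, 350) = 10.
Back-substitute for Bézout coefficients:
  10 = 160 - 5*30
  ... = 350*(-137) + 4360*(11)
Scale by 47: particular solution (-6439, 517); reduce x mod 436: (101, -8).
General solution: x = 101 + 436t, y = -8 - 35t for integer t.
1937 ≤ 101 + 436t ≤ 11917 gives t ∈ [5, 27], which is 23 values.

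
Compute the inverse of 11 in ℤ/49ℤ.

9

gcd(49, 11) = 1  (49 = 4*11 + 5, 11 = 2*5 + 1, 5 = 5*1).
Back-substituting, 11*(9) + 49*(-2) = 1.
So 11*9 ≡ 1 (mod 49), and 9 mod 49 = 9.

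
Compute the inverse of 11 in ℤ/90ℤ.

gcd(90, 11) = 1  (90 = 8*11 + 2, 11 = 5*2 + 1, 2 = 2*1).
Back-substituting, 11*(41) + 90*(-5) = 1.
So 11*41 ≡ 1 (mod 90), and 41 mod 90 = 41.

41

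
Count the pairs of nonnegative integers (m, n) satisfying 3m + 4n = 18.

2

gcd(4, 3) = 1.
By Bézout, 3×(-1) + 4×(1) = 1.
One solution: (2, 3).
General: m = 2 + 4t, n = 3 - 3t.
m ≥ 0 ⇒ t ≥ 0; n ≥ 0 ⇒ t ≤ 1. So t ∈ [0, 1]: 2 solutions.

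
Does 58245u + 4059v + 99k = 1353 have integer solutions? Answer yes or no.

gcd(58245, 4059) = 33  (58245 = 14·4059 + 1419, 4059 = 2·1419 + 1221, 1419 = 1·1221 + 198, 1221 = 6·198 + 33, 198 = 6·33).
gcd(33, 99) = 33.
33 divides 1353, so integer solutions exist.

yes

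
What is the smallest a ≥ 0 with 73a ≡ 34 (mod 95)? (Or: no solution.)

33

gcd(95, 73) = 1.
1 divides 34, so solutions exist.
By Bézout, 73×(-13) + 95×(10) = 1.
So 73×(-13) ≡ 1 (mod 95); multiply by 34: a ≡ -442 (mod 95).
Smallest nonnegative: a = -442 mod 95 = 33.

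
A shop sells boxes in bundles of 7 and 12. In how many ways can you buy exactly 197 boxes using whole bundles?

Need nonnegative integers with 7j + 12k = 197.
gcd(7, 12) = 1, and 7·(-5) + 12·(3) = 1.
So (j₀, k₀) = (-985, 591); general j = -985 + 12t, k = 591 - 7t.
j ≥ 0 ⇒ t ≥ 83; k ≥ 0 ⇒ t ≤ 84. That's 2 values of t.

2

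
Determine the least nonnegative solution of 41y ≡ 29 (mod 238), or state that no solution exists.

gcd(238, 41) = 1  (238 = 5×41 + 33, 41 = 1×33 + 8, 33 = 4×8 + 1, 8 = 8×1).
1 divides 29, so solutions exist.
Back-substituting, 41×(-29) + 238×(5) = 1.
So 41×(-29) ≡ 1 (mod 238); multiply by 29: y ≡ -841 (mod 238).
Smallest nonnegative: y = -841 mod 238 = 111.

111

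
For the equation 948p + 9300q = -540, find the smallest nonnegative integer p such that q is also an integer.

gcd(9300, 948):
  9300 = 9×948 + 768
  948 = 1×768 + 180
  768 = 4×180 + 48
  180 = 3×48 + 36
  48 = 1×36 + 12
  36 = 3×12
so gcd(9300, 948) = 12.
12 divides -540, so solutions exist.
Back-substitute for Bézout coefficients:
  12 = 48 - 1×36
  ... = 948×(-206) + 9300×(21)
Scale by -540/12 = -45: (p₀, q₀) = (9270, -945).
General solution: p = 9270 + 775t, q = -945 - 79t for integer t.
p ≥ 0: smallest is 9270 mod 775 = 745 (at t = -11), with q = -76.

745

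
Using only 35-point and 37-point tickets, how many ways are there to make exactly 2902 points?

2

Need nonnegative integers with 35j + 37k = 2902.
gcd(35, 37) = 1, and 35·(18) + 37·(-17) = 1.
So (j₀, k₀) = (52236, -49334); general j = 52236 + 37t, k = -49334 - 35t.
j ≥ 0 ⇒ t ≥ -1411; k ≥ 0 ⇒ t ≤ -1410. That's 2 values of t.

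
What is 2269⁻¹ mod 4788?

gcd(4788, 2269) = 1  (4788 = 2·2269 + 250, 2269 = 9·250 + 19, 250 = 13·19 + 3, 19 = 6·3 + 1, 3 = 3·1).
Back-substituting, 2269·(1513) + 4788·(-717) = 1.
So 2269·1513 ≡ 1 (mod 4788), and 1513 mod 4788 = 1513.

1513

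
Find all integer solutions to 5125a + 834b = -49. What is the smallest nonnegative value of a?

551

gcd(5125, 834):
  5125 = 6×834 + 121
  834 = 6×121 + 108
  121 = 1×108 + 13
  108 = 8×13 + 4
  13 = 3×4 + 1
  4 = 4×1
so gcd(5125, 834) = 1.
1 divides -49, so solutions exist.
Back-substitute for Bézout coefficients:
  1 = 13 - 3×4
  ... = 5125×(193) + 834×(-1186)
Scale by -49/1 = -49: (a₀, b₀) = (-9457, 58114).
General solution: a = -9457 + 834t, b = 58114 - 5125t for integer t.
a ≥ 0: smallest is -9457 mod 834 = 551 (at t = 12), with b = -3386.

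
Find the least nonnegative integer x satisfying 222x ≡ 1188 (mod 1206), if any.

gcd(1206, 222):
  1206 = 5·222 + 96
  222 = 2·96 + 30
  96 = 3·30 + 6
  30 = 5·6
so gcd(1206, 222) = 6.
6 divides 1188, so solutions exist.
Back-substitute for Bézout coefficients:
  6 = 96 - 3·30
  ... = 222·(-38) + 1206·(7)
So 222·(-38) ≡ 6 (mod 1206); multiply by 198: x ≡ -7524 (mod 201).
Smallest nonnegative: x = -7524 mod 201 = 114.

114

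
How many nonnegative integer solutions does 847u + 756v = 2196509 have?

24

gcd(847, 756) = 7.
By Bézout, 847*(25) + 756*(-28) = 7.
One solution: (95, 2799).
General: u = 95 + 108t, v = 2799 - 121t.
u ≥ 0 ⇒ t ≥ 0; v ≥ 0 ⇒ t ≤ 23. So t ∈ [0, 23]: 24 solutions.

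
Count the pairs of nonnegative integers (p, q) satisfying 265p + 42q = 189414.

gcd(265, 42) = 1.
By Bézout, 265·(13) + 42·(-82) = 1.
One solution: (6, 4472).
General: p = 6 + 42t, q = 4472 - 265t.
p ≥ 0 ⇒ t ≥ 0; q ≥ 0 ⇒ t ≤ 16. So t ∈ [0, 16]: 17 solutions.

17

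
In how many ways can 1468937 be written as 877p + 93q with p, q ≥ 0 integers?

gcd(877, 93):
  877 = 9*93 + 40
  93 = 2*40 + 13
  40 = 3*13 + 1
  13 = 13*1
so gcd(877, 93) = 1.
Back-substitute for Bézout coefficients:
  1 = 40 - 3*13
  ... = 877*(7) + 93*(-66)
Scale by 1468937: one solution is (10282559, -96949842). Reduce p mod 93: (14, 15663).
General: p = 14 + 93t, q = 15663 - 877t.
p ≥ 0 ⇒ t ≥ 0; q ≥ 0 ⇒ t ≤ 17. So t ∈ [0, 17]: 18 solutions.

18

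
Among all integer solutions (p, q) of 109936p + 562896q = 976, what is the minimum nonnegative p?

gcd(562896, 109936):
  562896 = 5·109936 + 13216
  109936 = 8·13216 + 4208
  13216 = 3·4208 + 592
  4208 = 7·592 + 64
  592 = 9·64 + 16
  64 = 4·16
so gcd(562896, 109936) = 16.
16 divides 976, so solutions exist.
Back-substitute for Bézout coefficients:
  16 = 592 - 9·64
  ... = 109936·(-8561) + 562896·(1672)
Scale by 976/16 = 61: (p₀, q₀) = (-522221, 101992).
General solution: p = -522221 + 35181t, q = 101992 - 6871t for integer t.
p ≥ 0: smallest is -522221 mod 35181 = 5494 (at t = 15), with q = -1073.

5494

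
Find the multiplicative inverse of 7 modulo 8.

gcd(8, 7) = 1  (8 = 1·7 + 1, 7 = 7·1).
Back-substituting, 7·(-1) + 8·(1) = 1.
So 7·-1 ≡ 1 (mod 8), and -1 mod 8 = 7.

7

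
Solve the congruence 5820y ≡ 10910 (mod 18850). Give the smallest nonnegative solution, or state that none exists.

763

gcd(18850, 5820) = 10.
10 divides 10910, so solutions exist.
By Bézout, 5820×(-217) + 18850×(67) = 10.
So 5820×(-217) ≡ 10 (mod 18850); multiply by 1091: y ≡ -236747 (mod 1885).
Smallest nonnegative: y = -236747 mod 1885 = 763.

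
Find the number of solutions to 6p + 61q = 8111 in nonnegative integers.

22

gcd(61, 6) = 1.
By Bézout, 6·(-10) + 61·(1) = 1.
One solution: (20, 131).
General: p = 20 + 61t, q = 131 - 6t.
p ≥ 0 ⇒ t ≥ 0; q ≥ 0 ⇒ t ≤ 21. So t ∈ [0, 21]: 22 solutions.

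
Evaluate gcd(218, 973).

gcd(973, 218):
  973 = 4·218 + 101
  218 = 2·101 + 16
  101 = 6·16 + 5
  16 = 3·5 + 1
  5 = 5·1
so gcd(973, 218) = 1.

1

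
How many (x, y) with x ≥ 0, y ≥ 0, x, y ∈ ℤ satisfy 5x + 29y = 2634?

18

gcd(29, 5) = 1.
By Bézout, 5×(6) + 29×(-1) = 1.
One solution: (28, 86).
General: x = 28 + 29t, y = 86 - 5t.
x ≥ 0 ⇒ t ≥ 0; y ≥ 0 ⇒ t ≤ 17. So t ∈ [0, 17]: 18 solutions.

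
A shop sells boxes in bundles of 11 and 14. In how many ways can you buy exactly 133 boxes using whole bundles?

Need nonnegative integers with 11j + 14k = 133.
gcd(11, 14) = 1, and 11·(-5) + 14·(4) = 1.
So (j₀, k₀) = (-665, 532); general j = -665 + 14t, k = 532 - 11t.
j ≥ 0 ⇒ t ≥ 48; k ≥ 0 ⇒ t ≤ 48. That's 1 value of t.

1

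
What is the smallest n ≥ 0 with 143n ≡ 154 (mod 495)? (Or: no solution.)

gcd(495, 143):
  495 = 3·143 + 66
  143 = 2·66 + 11
  66 = 6·11
so gcd(495, 143) = 11.
11 divides 154, so solutions exist.
Back-substitute for Bézout coefficients:
  11 = 143 - 2·66
  ... = 143·(7) + 495·(-2)
So 143·(7) ≡ 11 (mod 495); multiply by 14: n ≡ 98 (mod 45).
Smallest nonnegative: n = 98 mod 45 = 8.

8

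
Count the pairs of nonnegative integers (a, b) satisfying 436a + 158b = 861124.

25

gcd(436, 158) = 2  (436 = 2×158 + 120, 158 = 1×120 + 38, 120 = 3×38 + 6, 38 = 6×6 + 2, 6 = 3×2).
Back-substituting, 436×(-25) + 158×(69) = 2.
Scale by 430562: one solution is (-10764050, 29708778). Reduce a mod 79: (16, 5406).
General: a = 16 + 79t, b = 5406 - 218t.
a ≥ 0 ⇒ t ≥ 0; b ≥ 0 ⇒ t ≤ 24. So t ∈ [0, 24]: 25 solutions.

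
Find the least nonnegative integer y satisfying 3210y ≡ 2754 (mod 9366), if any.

gcd(9366, 3210) = 6.
6 divides 2754, so solutions exist.
By Bézout, 3210·(-674) + 9366·(231) = 6.
So 3210·(-674) ≡ 6 (mod 9366); multiply by 459: y ≡ -309366 (mod 1561).
Smallest nonnegative: y = -309366 mod 1561 = 1273.

1273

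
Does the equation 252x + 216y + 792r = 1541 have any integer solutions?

no

gcd(252, 216) = 36  (252 = 1·216 + 36, 216 = 6·36).
gcd(36, 792) = 36.
36 does not divide 1541 (remainder 29), so no integer solutions.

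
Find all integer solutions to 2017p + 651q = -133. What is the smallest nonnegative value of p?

476

gcd(2017, 651):
  2017 = 3×651 + 64
  651 = 10×64 + 11
  64 = 5×11 + 9
  11 = 1×9 + 2
  9 = 4×2 + 1
  2 = 2×1
so gcd(2017, 651) = 1.
1 divides -133, so solutions exist.
Back-substitute for Bézout coefficients:
  1 = 9 - 4×2
  ... = 2017×(295) + 651×(-914)
Scale by -133/1 = -133: (p₀, q₀) = (-39235, 121562).
General solution: p = -39235 + 651t, q = 121562 - 2017t for integer t.
p ≥ 0: smallest is -39235 mod 651 = 476 (at t = 61), with q = -1475.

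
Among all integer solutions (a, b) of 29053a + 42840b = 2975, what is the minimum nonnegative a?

1715

gcd(42840, 29053):
  42840 = 1×29053 + 13787
  29053 = 2×13787 + 1479
  13787 = 9×1479 + 476
  1479 = 3×476 + 51
  476 = 9×51 + 17
  51 = 3×17
so gcd(42840, 29053) = 17.
17 divides 2975, so solutions exist.
Back-substitute for Bézout coefficients:
  17 = 476 - 9×51
  ... = 29053×(-811) + 42840×(550)
Scale by 2975/17 = 175: (a₀, b₀) = (-141925, 96250).
General solution: a = -141925 + 2520t, b = 96250 - 1709t for integer t.
a ≥ 0: smallest is -141925 mod 2520 = 1715 (at t = 57), with b = -1163.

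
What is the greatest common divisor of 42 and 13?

gcd(42, 13):
  42 = 3×13 + 3
  13 = 4×3 + 1
  3 = 3×1
so gcd(42, 13) = 1.

1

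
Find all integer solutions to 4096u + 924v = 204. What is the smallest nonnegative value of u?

gcd(4096, 924):
  4096 = 4×924 + 400
  924 = 2×400 + 124
  400 = 3×124 + 28
  124 = 4×28 + 12
  28 = 2×12 + 4
  12 = 3×4
so gcd(4096, 924) = 4.
4 divides 204, so solutions exist.
Back-substitute for Bézout coefficients:
  4 = 28 - 2×12
  ... = 4096×(67) + 924×(-297)
Scale by 204/4 = 51: (u₀, v₀) = (3417, -15147).
General solution: u = 3417 + 231t, v = -15147 - 1024t for integer t.
u ≥ 0: smallest is 3417 mod 231 = 183 (at t = -14), with v = -811.

183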